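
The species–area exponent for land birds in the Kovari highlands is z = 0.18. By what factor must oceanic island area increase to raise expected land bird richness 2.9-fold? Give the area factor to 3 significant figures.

(A₂/A₁)^0.18 = 2.9, so A₂/A₁ = 2.9^(1/0.18) = 2.9^5.556
ln(A₂/A₁) = ln 2.9 / 0.18 = 1.0647 / 0.18 = 5.9151
A₂/A₁ = e^5.9151 ≈ 370.6

371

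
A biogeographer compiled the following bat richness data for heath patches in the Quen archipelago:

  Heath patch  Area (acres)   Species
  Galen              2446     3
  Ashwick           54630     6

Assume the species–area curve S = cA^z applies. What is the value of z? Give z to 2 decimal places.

Taking logs: ln S = ln c + z ln A, so z = (ln S₂ − ln S₁)/(ln A₂ − ln A₁).
z = ln(6/3) / ln(54630/2446) = ln(2) / ln(22.33) = 0.6931 / 3.1061 = 0.2232

0.22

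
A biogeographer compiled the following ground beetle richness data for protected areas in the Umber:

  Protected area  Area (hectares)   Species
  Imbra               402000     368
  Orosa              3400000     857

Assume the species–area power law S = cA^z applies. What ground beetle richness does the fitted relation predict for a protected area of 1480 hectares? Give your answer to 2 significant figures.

z = ln(857/368) / ln(3400000/402000) = 0.8454 / 2.1351 = 0.3959
c = 368 / 402000^0.3959 = 368 / 165.5 = 2.223
S₃ = 2.223 × 1480^0.3959 = 2.223 × 18 ≈ 40.01

40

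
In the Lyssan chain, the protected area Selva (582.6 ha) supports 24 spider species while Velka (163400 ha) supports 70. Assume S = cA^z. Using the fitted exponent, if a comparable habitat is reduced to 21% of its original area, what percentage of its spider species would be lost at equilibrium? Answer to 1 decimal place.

z = ln(70/24) / ln(163400/582.6) = 1.0704 / 5.6365 = 0.1899
S_new/S_old = (A_new/A_old)^z = 0.21^0.1899 = exp(0.1899 × -1.5606) = 0.7435
Fraction lost = 1 − 0.7435 = 0.2565

25.7%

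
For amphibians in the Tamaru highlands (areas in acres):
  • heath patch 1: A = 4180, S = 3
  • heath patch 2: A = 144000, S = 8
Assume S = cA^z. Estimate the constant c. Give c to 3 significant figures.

z = ln(S₂/S₁) / ln(A₂/A₁) = ln(8/3) / ln(144000/4180) = 0.9808 / 3.5395 = 0.2771
c = S₁ / A₁^z = 3 / 4180^0.2771 = 3 / 10.08 = 0.2976

0.298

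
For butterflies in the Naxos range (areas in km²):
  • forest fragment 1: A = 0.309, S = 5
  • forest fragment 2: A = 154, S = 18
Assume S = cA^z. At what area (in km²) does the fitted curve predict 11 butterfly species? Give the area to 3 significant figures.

14.1 km²

z = ln(18/5) / ln(154/0.309) = 1.2809 / 6.2114 = 0.2062
c = 5 / 0.309^0.2062 = 5 / 0.7849 = 6.37
A = (11/6.37)^(1/0.2062) ⇒ ln A = ln(1.727)/0.2062 = 2.6489
A = e^2.6489 ≈ 14.14 km²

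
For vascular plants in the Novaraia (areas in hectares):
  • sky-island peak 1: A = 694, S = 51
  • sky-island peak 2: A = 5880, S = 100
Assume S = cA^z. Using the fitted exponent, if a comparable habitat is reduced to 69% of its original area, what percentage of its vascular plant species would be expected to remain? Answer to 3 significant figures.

z = ln(100/51) / ln(5880/694) = 0.6733 / 2.1368 = 0.3151
S_new/S_old = (A_new/A_old)^z = 0.69^0.3151 = exp(0.3151 × -0.3711) = 0.8897

89.0%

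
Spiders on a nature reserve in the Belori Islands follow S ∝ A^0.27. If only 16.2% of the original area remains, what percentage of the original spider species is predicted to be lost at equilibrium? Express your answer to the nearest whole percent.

S_new/S_old = (A_new/A_old)^z = 0.162^0.27
= exp(0.27 × ln 0.162) = exp(0.27 × -1.8202) = exp(-0.4914) ≈ 0.6117
Fraction lost = 1 − 0.6117 = 0.3883

39%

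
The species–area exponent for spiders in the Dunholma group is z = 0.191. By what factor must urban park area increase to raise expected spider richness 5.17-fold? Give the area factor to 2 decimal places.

5439.42

(A₂/A₁)^0.191 = 5.17, so A₂/A₁ = 5.17^(1/0.191) = 5.17^5.236
ln(A₂/A₁) = ln 5.17 / 0.191 = 1.6429 / 0.191 = 8.6014
A₂/A₁ = e^8.6014 ≈ 5439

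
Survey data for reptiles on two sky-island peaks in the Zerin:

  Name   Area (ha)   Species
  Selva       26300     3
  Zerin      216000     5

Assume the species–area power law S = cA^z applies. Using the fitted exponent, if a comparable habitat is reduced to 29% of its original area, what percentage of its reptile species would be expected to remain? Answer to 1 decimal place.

74.1%

z = ln(5/3) / ln(216000/26300) = 0.5108 / 2.1057 = 0.2426
S_new/S_old = (A_new/A_old)^z = 0.29^0.2426 = exp(0.2426 × -1.2379) = 0.7406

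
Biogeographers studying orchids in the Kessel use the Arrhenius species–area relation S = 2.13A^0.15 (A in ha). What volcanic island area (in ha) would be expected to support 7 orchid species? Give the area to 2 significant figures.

2800 ha

7 = 2.13 × A^0.15  ⇒  A^0.15 = 7/2.13 = 3.286
ln A = ln(3.286) / 0.15 = 1.1898 / 0.15 = 7.9319
A = e^7.9319 ≈ 2785 ha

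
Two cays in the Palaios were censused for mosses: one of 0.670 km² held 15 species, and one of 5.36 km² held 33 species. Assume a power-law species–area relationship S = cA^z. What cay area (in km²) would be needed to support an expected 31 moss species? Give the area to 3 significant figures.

4.55 km²

z = ln(33/15) / ln(5.36/0.67) = 0.7885 / 2.0794 = 0.3792
c = 15 / 0.67^0.3792 = 15 / 0.8591 = 17.46
A = (31/17.46)^(1/0.3792) ⇒ ln A = ln(1.776)/0.3792 = 1.5141
A = e^1.5141 ≈ 4.545 km²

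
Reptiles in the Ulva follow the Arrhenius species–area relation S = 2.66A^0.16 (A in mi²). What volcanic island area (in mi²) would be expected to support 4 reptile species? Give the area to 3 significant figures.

4 = 2.66 × A^0.16  ⇒  A^0.16 = 4/2.66 = 1.504
ln A = ln(1.504) / 0.16 = 0.4080 / 0.16 = 2.5498
A = e^2.5498 ≈ 12.8 mi²

12.8 mi²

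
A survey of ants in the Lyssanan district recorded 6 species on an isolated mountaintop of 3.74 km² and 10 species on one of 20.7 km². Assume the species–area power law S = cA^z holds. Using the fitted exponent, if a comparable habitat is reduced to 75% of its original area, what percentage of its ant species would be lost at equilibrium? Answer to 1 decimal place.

8.2%

z = ln(10/6) / ln(20.7/3.74) = 0.5108 / 1.7110 = 0.2985
S_new/S_old = (A_new/A_old)^z = 0.75^0.2985 = exp(0.2985 × -0.2877) = 0.9177
Fraction lost = 1 − 0.9177 = 0.0823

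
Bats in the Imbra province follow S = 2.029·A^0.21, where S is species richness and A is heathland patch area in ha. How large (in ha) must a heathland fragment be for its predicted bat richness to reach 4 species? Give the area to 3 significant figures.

25.3 ha

4 = 2.029 × A^0.21  ⇒  A^0.21 = 4/2.029 = 1.971
ln A = ln(1.971) / 0.21 = 0.6788 / 0.21 = 3.2321
A = e^3.2321 ≈ 25.33 ha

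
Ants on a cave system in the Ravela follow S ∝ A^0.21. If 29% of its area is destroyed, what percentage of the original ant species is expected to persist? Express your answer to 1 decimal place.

S_new/S_old = (A_new/A_old)^z = 0.71^0.21
= exp(0.21 × ln 0.71) = exp(0.21 × -0.3425) = exp(-0.0719) ≈ 0.9306

93.1%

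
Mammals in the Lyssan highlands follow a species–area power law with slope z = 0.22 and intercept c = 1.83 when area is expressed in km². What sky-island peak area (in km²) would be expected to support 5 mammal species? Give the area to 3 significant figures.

5 = 1.83 × A^0.22  ⇒  A^0.22 = 5/1.83 = 2.732
ln A = ln(2.732) / 0.22 = 1.0051 / 0.22 = 4.5687
A = e^4.5687 ≈ 96.42 km²

96.4 km²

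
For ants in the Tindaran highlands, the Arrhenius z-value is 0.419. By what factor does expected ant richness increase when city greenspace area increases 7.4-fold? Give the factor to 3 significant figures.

2.31

S₂/S₁ = (A₂/A₁)^z = 7.4^0.419
ln(S₂/S₁) = 0.419 × ln 7.4 = 0.419 × 2.0015 = 0.8386
S₂/S₁ = e^0.8386 ≈ 2.313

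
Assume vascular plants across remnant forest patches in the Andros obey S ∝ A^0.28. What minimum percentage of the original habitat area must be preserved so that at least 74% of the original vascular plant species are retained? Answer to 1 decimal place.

Need (A_new/A_old)^0.28 = 0.74, so A_new/A_old = 0.74^(1/0.28) = 0.74^3.571
ln(A_new/A_old) = ln 0.74 / 0.28 = -0.3011 / 0.28 = -1.0754
A_new/A_old = e^-1.0754 ≈ 0.3412

34.1%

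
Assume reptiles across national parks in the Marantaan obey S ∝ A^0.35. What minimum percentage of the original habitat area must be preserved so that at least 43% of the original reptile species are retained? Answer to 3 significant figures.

8.97%

Need (A_new/A_old)^0.35 = 0.43, so A_new/A_old = 0.43^(1/0.35) = 0.43^2.857
ln(A_new/A_old) = ln 0.43 / 0.35 = -0.8440 / 0.35 = -2.4113
A_new/A_old = e^-2.4113 ≈ 0.08969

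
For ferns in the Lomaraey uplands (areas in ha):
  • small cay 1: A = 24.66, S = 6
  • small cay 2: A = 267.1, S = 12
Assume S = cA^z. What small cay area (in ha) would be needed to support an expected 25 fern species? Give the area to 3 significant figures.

3330 ha

z = ln(12/6) / ln(267.1/24.66) = 0.6931 / 2.3824 = 0.2909
c = 6 / 24.66^0.2909 = 6 / 2.541 = 2.361
A = (25/2.361)^(1/0.2909) ⇒ ln A = ln(10.59)/0.2909 = 8.1104
A = e^8.1104 ≈ 3329 ha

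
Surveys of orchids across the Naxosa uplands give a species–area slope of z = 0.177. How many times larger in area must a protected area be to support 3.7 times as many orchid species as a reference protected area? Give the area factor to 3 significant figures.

(A₂/A₁)^0.177 = 3.7, so A₂/A₁ = 3.7^(1/0.177) = 3.7^5.65
ln(A₂/A₁) = ln 3.7 / 0.177 = 1.3083 / 0.177 = 7.3917
A₂/A₁ = e^7.3917 ≈ 1622

1620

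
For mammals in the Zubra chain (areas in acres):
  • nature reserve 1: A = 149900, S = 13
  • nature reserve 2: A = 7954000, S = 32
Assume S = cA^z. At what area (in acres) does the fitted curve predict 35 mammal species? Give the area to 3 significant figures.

11800000 acres

z = ln(32/13) / ln(7954000/149900) = 0.9008 / 3.9715 = 0.2268
c = 13 / 149900^0.2268 = 13 / 14.93 = 0.871
A = (35/0.871)^(1/0.2268) ⇒ ln A = ln(40.19)/0.2268 = 16.2843
A = e^16.2843 ≈ 11807848 acres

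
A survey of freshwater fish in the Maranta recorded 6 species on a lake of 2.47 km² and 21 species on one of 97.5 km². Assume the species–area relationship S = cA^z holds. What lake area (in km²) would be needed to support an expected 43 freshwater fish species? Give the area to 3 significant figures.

z = ln(21/6) / ln(97.5/2.47) = 1.2528 / 3.6756 = 0.3408
c = 6 / 2.47^0.3408 = 6 / 1.361 = 4.409
A = (43/4.409)^(1/0.3408) ⇒ ln A = ln(9.753)/0.3408 = 6.6826
A = e^6.6826 ≈ 798.4 km²

798 km²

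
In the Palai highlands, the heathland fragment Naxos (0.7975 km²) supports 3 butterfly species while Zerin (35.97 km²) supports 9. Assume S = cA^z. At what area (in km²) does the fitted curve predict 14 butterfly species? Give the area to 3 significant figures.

166 km²

z = ln(9/3) / ln(35.97/0.7975) = 1.0986 / 3.8090 = 0.2884
c = 3 / 0.7975^0.2884 = 3 / 0.9368 = 3.202
A = (14/3.202)^(1/0.2884) ⇒ ln A = ln(4.372)/0.2884 = 5.1145
A = e^5.1145 ≈ 166.4 km²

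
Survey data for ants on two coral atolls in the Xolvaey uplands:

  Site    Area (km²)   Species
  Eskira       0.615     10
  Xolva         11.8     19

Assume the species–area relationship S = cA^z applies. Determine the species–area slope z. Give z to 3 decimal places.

Taking logs: ln S = ln c + z ln A, so z = (ln S₂ − ln S₁)/(ln A₂ − ln A₁).
z = ln(19/10) / ln(11.8/0.615) = ln(1.9) / ln(19.19) = 0.6419 / 2.9542 = 0.2173

0.217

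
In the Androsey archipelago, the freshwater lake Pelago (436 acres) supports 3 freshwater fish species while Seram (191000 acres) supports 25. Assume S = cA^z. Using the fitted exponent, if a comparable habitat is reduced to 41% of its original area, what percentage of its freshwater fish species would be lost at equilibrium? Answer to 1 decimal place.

26.7%

z = ln(25/3) / ln(191000/436) = 2.1203 / 6.0824 = 0.3486
S_new/S_old = (A_new/A_old)^z = 0.41^0.3486 = exp(0.3486 × -0.8916) = 0.7329
Fraction lost = 1 − 0.7329 = 0.2671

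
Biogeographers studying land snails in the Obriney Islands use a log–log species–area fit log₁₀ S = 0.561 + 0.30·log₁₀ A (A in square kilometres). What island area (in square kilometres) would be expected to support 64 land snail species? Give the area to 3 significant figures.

14100 square kilometres

64 = 3.639 × A^0.3  ⇒  A^0.3 = 64/3.639 = 17.59
ln A = ln(17.59) / 0.3 = 2.8671 / 0.3 = 9.5571
A = e^9.5571 ≈ 14145 square kilometres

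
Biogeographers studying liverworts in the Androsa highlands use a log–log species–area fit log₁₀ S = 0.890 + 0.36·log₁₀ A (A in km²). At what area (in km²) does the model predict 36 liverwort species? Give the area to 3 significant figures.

70.9 km²

36 = 7.762 × A^0.36  ⇒  A^0.36 = 36/7.762 = 4.638
ln A = ln(4.638) / 0.36 = 1.5342 / 0.36 = 4.2617
A = e^4.2617 ≈ 70.93 km²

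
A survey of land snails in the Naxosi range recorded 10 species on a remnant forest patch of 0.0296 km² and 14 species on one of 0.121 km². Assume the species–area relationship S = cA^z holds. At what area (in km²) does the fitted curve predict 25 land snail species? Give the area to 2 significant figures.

z = ln(14/10) / ln(0.121/0.0296) = 0.3365 / 1.4080 = 0.2390
c = 10 / 0.0296^0.2390 = 10 / 0.4312 = 23.19
A = (25/23.19)^(1/0.2390) ⇒ ln A = ln(1.078)/0.2390 = 0.3144
A = e^0.3144 ≈ 1.369 km²

1.4 km²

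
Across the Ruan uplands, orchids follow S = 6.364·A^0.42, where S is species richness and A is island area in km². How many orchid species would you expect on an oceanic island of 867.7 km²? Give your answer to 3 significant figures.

S = 6.364 × 867.7^0.42
ln S = ln 6.364 + 0.42 × ln 867.7 = 1.8507 + 0.42 × 6.7658 = 4.6923
S = e^4.6923 ≈ 109.1

109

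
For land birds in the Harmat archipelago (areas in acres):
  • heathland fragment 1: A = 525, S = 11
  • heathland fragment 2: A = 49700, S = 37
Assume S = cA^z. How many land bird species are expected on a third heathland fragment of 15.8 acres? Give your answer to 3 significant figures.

z = ln(37/11) / ln(49700/525) = 1.2130 / 4.5504 = 0.2666
c = 11 / 525^0.2666 = 11 / 5.31 = 2.071
S₃ = 2.071 × 15.8^0.2666 = 2.071 × 2.087 ≈ 4.323

4.32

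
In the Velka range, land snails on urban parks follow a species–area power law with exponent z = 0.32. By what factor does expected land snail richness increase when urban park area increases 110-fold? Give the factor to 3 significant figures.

S₂/S₁ = (A₂/A₁)^z = 110^0.32
ln(S₂/S₁) = 0.32 × ln 110 = 0.32 × 4.7005 = 1.5042
S₂/S₁ = e^1.5042 ≈ 4.5

4.50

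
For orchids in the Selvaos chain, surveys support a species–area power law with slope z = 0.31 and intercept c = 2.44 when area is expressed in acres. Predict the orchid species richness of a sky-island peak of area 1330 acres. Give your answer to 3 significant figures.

S = 2.44 × 1330^0.31
ln S = ln 2.44 + 0.31 × ln 1330 = 0.8920 + 0.31 × 7.1929 = 3.1218
S = e^3.1218 ≈ 22.69

22.7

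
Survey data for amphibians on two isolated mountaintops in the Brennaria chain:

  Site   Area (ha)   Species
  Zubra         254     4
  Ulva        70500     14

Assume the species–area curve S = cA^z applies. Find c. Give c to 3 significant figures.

z = ln(S₂/S₁) / ln(A₂/A₁) = ln(14/4) / ln(70500/254) = 1.2528 / 5.6260 = 0.2227
c = S₁ / A₁^z = 4 / 254^0.2227 = 4 / 3.432 = 1.166

1.17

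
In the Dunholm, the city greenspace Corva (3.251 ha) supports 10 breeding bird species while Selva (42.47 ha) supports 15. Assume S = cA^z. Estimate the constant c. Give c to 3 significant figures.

8.30

z = ln(S₂/S₁) / ln(A₂/A₁) = ln(15/10) / ln(42.47/3.251) = 0.4055 / 2.5698 = 0.1578
c = S₁ / A₁^z = 10 / 3.251^0.1578 = 10 / 1.204 = 8.303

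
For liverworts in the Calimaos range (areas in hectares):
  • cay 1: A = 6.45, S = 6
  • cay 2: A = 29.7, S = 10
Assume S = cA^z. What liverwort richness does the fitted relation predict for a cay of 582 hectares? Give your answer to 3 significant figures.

z = ln(10/6) / ln(29.7/6.45) = 0.5108 / 1.5271 = 0.3345
c = 6 / 6.45^0.3345 = 6 / 1.866 = 3.216
S₃ = 3.216 × 582^0.3345 = 3.216 × 8.412 ≈ 27.06

27.1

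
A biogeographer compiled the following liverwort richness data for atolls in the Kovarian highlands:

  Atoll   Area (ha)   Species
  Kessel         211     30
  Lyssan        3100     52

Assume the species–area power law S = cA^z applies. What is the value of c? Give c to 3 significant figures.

10.0

z = ln(S₂/S₁) / ln(A₂/A₁) = ln(52/30) / ln(3100/211) = 0.5500 / 2.6873 = 0.2047
c = S₁ / A₁^z = 30 / 211^0.2047 = 30 / 2.99 = 10.03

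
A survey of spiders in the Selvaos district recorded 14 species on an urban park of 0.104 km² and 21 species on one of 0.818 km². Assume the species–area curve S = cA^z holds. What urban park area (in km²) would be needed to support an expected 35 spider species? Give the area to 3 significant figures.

11.0 km²

z = ln(21/14) / ln(0.818/0.104) = 0.4055 / 2.0625 = 0.1966
c = 14 / 0.104^0.1966 = 14 / 0.6409 = 21.85
A = (35/21.85)^(1/0.1966) ⇒ ln A = ln(1.602)/0.1966 = 2.3975
A = e^2.3975 ≈ 11 km²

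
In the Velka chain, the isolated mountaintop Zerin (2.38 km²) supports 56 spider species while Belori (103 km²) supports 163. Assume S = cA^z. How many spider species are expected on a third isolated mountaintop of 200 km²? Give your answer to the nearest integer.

197

z = ln(163/56) / ln(103/2.38) = 1.0684 / 3.7676 = 0.2836
c = 56 / 2.38^0.2836 = 56 / 1.279 = 43.79
S₃ = 43.79 × 200^0.2836 = 43.79 × 4.493 ≈ 196.7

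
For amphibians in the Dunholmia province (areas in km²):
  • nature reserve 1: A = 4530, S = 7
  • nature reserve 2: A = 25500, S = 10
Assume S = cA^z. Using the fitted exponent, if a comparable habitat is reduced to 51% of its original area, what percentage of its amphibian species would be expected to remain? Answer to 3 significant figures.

z = ln(10/7) / ln(25500/4530) = 0.3567 / 1.7280 = 0.2064
S_new/S_old = (A_new/A_old)^z = 0.51^0.2064 = exp(0.2064 × -0.6733) = 0.8702

87.0%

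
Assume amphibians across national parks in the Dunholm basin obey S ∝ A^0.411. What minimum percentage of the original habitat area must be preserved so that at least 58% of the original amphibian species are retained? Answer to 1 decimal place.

26.6%

Need (A_new/A_old)^0.411 = 0.58, so A_new/A_old = 0.58^(1/0.411) = 0.58^2.433
ln(A_new/A_old) = ln 0.58 / 0.411 = -0.5447 / 0.411 = -1.3254
A_new/A_old = e^-1.3254 ≈ 0.2657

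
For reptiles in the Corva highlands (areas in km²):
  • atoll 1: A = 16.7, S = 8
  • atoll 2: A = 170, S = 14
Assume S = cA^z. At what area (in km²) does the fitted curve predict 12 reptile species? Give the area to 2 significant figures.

z = ln(14/8) / ln(170/16.7) = 0.5596 / 2.3204 = 0.2412
c = 8 / 16.7^0.2412 = 8 / 1.972 = 4.057
A = (12/4.057)^(1/0.2412) ⇒ ln A = ln(2.958)/0.2412 = 4.4966
A = e^4.4966 ≈ 89.71 km²

90 km²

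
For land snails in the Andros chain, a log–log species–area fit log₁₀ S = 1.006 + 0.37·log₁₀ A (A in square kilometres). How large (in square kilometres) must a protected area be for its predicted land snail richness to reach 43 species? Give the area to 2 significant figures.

50 square kilometres

43 = 10.14 × A^0.37  ⇒  A^0.37 = 43/10.14 = 4.241
ln A = ln(4.241) / 0.37 = 1.4448 / 0.37 = 3.9049
A = e^3.9049 ≈ 49.64 square kilometres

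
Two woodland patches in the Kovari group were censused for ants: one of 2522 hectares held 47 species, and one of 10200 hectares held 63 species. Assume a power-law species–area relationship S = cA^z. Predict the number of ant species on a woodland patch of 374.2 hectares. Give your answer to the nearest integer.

32

z = ln(63/47) / ln(10200/2522) = 0.2930 / 1.3973 = 0.2097
c = 47 / 2522^0.2097 = 47 / 5.167 = 9.096
S₃ = 9.096 × 374.2^0.2097 = 9.096 × 3.464 ≈ 31.5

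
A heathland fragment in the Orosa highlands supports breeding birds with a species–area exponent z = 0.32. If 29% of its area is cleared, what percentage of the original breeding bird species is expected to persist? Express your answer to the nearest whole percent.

90%

S_new/S_old = (A_new/A_old)^z = 0.71^0.32
= exp(0.32 × ln 0.71) = exp(0.32 × -0.3425) = exp(-0.1096) ≈ 0.8962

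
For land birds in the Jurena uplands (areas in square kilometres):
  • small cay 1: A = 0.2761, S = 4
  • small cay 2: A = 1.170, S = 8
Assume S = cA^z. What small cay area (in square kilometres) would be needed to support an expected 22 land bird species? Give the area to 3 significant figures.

9.63 square kilometres

z = ln(8/4) / ln(1.17/0.2761) = 0.6931 / 1.4440 = 0.4800
c = 4 / 0.2761^0.4800 = 4 / 0.5391 = 7.419
A = (22/7.419)^(1/0.4800) ⇒ ln A = ln(2.965)/0.4800 = 2.2644
A = e^2.2644 ≈ 9.626 square kilometres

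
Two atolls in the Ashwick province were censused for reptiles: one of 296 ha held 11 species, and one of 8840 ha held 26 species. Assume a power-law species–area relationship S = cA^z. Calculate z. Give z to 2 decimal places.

0.25

Taking logs: ln S = ln c + z ln A, so z = (ln S₂ − ln S₁)/(ln A₂ − ln A₁).
z = ln(26/11) / ln(8840/296) = ln(2.364) / ln(29.86) = 0.8602 / 3.3967 = 0.2532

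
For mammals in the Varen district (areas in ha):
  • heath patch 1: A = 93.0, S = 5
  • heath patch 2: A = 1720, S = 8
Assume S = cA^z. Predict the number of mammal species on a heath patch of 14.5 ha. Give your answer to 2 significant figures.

z = ln(8/5) / ln(1720/93) = 0.4700 / 2.9175 = 0.1611
c = 5 / 93^0.1611 = 5 / 2.075 = 2.409
S₃ = 2.409 × 14.5^0.1611 = 2.409 × 1.538 ≈ 3.706

3.7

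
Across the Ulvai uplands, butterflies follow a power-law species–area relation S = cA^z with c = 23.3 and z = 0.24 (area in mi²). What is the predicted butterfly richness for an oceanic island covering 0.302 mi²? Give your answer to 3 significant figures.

S = 23.3 × 0.302^0.24 = 23.3 × 0.7502 ≈ 17.48

17.5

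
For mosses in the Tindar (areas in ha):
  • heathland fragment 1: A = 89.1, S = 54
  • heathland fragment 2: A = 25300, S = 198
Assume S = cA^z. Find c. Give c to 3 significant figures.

19.2

z = ln(S₂/S₁) / ln(A₂/A₁) = ln(198/54) / ln(25300/89.1) = 1.2993 / 5.6488 = 0.2300
c = S₁ / A₁^z = 54 / 89.1^0.2300 = 54 / 2.809 = 19.23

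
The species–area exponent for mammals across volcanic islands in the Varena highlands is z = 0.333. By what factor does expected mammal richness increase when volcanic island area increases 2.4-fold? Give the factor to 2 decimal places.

1.34

S₂/S₁ = (A₂/A₁)^z = 2.4^0.333
ln(S₂/S₁) = 0.333 × ln 2.4 = 0.333 × 0.8755 = 0.2915
S₂/S₁ = e^0.2915 ≈ 1.338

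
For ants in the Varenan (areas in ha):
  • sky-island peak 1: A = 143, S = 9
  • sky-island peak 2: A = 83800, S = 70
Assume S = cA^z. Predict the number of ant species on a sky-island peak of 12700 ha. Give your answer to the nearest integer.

z = ln(70/9) / ln(83800/143) = 2.0513 / 6.3733 = 0.3219
c = 9 / 143^0.3219 = 9 / 4.94 = 1.822
S₃ = 1.822 × 12700^0.3219 = 1.822 × 20.93 ≈ 38.14

38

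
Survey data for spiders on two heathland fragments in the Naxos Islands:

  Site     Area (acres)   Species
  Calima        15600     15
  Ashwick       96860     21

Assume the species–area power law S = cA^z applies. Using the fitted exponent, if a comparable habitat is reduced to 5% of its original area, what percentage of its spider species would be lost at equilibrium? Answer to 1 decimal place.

42.4%

z = ln(21/15) / ln(96860/15600) = 0.3365 / 1.8260 = 0.1843
S_new/S_old = (A_new/A_old)^z = 0.05^0.1843 = exp(0.1843 × -2.9957) = 0.5758
Fraction lost = 1 − 0.5758 = 0.4242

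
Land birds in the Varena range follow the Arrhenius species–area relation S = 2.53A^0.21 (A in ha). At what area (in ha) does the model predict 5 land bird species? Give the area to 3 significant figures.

25.6 ha

5 = 2.53 × A^0.21  ⇒  A^0.21 = 5/2.53 = 1.976
ln A = ln(1.976) / 0.21 = 0.6812 / 0.21 = 3.2439
A = e^3.2439 ≈ 25.63 ha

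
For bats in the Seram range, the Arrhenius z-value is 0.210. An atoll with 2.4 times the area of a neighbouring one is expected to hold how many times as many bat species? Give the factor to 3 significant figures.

1.20

S₂/S₁ = (A₂/A₁)^z = 2.4^0.21
ln(S₂/S₁) = 0.21 × ln 2.4 = 0.21 × 0.8755 = 0.1838
S₂/S₁ = e^0.1838 ≈ 1.202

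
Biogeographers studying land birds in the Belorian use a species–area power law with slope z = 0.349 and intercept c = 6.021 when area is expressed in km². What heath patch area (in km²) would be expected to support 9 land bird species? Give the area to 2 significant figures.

3.2 km²

9 = 6.021 × A^0.349  ⇒  A^0.349 = 9/6.021 = 1.495
ln A = ln(1.495) / 0.349 = 0.4020 / 0.349 = 1.1518
A = e^1.1518 ≈ 3.164 km²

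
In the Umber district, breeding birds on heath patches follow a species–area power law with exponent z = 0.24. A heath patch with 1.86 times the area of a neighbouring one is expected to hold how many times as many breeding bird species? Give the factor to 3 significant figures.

1.16

S₂/S₁ = (A₂/A₁)^z = 1.86^0.24
ln(S₂/S₁) = 0.24 × ln 1.86 = 0.24 × 0.6206 = 0.1489
S₂/S₁ = e^0.1489 ≈ 1.161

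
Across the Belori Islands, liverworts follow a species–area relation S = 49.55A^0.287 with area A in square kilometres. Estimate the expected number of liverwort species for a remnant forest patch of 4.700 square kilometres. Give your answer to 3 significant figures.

77.3

S = 49.55 × 4.7^0.287
ln S = ln 49.55 + 0.287 × ln 4.7 = 3.9030 + 0.287 × 1.5476 = 4.3471
S = e^4.3471 ≈ 77.26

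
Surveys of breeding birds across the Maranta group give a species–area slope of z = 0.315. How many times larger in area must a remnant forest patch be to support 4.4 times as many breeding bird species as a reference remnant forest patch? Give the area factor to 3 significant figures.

(A₂/A₁)^0.315 = 4.4, so A₂/A₁ = 4.4^(1/0.315) = 4.4^3.175
ln(A₂/A₁) = ln 4.4 / 0.315 = 1.4816 / 0.315 = 4.7035
A₂/A₁ = e^4.7035 ≈ 110.3

110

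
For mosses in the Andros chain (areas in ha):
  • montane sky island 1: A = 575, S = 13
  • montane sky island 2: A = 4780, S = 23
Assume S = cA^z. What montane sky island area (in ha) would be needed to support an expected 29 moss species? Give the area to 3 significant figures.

11300 ha

z = ln(23/13) / ln(4780/575) = 0.5705 / 2.1178 = 0.2694
c = 13 / 575^0.2694 = 13 / 5.539 = 2.347
A = (29/2.347)^(1/0.2694) ⇒ ln A = ln(12.36)/0.2694 = 9.3326
A = e^9.3326 ≈ 11301 ha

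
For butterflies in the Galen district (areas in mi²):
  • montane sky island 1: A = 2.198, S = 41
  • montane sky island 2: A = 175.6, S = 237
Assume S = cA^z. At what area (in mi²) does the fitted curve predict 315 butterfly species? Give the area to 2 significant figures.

z = ln(237/41) / ln(175.6/2.198) = 1.7545 / 4.3807 = 0.4005
c = 41 / 2.198^0.4005 = 41 / 1.371 = 29.91
A = (315/29.91)^(1/0.4005) ⇒ ln A = ln(10.53)/0.4005 = 5.8786
A = e^5.8786 ≈ 357.3 mi²

360 mi²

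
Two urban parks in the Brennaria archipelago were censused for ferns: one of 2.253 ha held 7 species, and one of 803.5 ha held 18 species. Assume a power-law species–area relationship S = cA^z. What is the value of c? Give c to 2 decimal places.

6.14

z = ln(S₂/S₁) / ln(A₂/A₁) = ln(18/7) / ln(803.5/2.253) = 0.9445 / 5.8767 = 0.1607
c = S₁ / A₁^z = 7 / 2.253^0.1607 = 7 / 1.139 = 6.143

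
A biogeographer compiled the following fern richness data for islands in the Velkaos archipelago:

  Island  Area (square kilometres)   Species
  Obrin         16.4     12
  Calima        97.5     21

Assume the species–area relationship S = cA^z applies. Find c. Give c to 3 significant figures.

4.99

z = ln(S₂/S₁) / ln(A₂/A₁) = ln(21/12) / ln(97.5/16.4) = 0.5596 / 1.7826 = 0.3139
c = S₁ / A₁^z = 12 / 16.4^0.3139 = 12 / 2.406 = 4.987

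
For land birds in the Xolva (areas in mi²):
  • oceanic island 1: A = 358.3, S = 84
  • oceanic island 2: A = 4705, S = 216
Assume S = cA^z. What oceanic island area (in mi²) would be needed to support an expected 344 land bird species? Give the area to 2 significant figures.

17000 mi²

z = ln(216/84) / ln(4705/358.3) = 0.9445 / 2.5750 = 0.3668
c = 84 / 358.3^0.3668 = 84 / 8.647 = 9.715
A = (344/9.715)^(1/0.3668) ⇒ ln A = ln(35.41)/0.3668 = 9.7252
A = e^9.7252 ≈ 16733 mi²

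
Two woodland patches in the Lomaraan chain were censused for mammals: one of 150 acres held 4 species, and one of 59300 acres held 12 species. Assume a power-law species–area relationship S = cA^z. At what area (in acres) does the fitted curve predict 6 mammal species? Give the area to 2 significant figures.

1400 acres

z = ln(12/4) / ln(59300/150) = 1.0986 / 5.9797 = 0.1837
c = 4 / 150^0.1837 = 4 / 2.511 = 1.593
A = (6/1.593)^(1/0.1837) ⇒ ln A = ln(3.766)/0.1837 = 7.2176
A = e^7.2176 ≈ 1363 acres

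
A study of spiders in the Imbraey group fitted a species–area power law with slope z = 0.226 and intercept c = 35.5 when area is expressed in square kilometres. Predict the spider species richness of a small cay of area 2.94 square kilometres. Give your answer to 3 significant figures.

45.3

S = 35.5 × 2.94^0.226
ln S = ln 35.5 + 0.226 × ln 2.94 = 3.5695 + 0.226 × 1.0784 = 3.8133
S = e^3.8133 ≈ 45.3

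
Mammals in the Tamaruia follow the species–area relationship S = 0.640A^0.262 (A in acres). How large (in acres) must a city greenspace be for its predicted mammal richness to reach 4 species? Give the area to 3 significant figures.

4 = 0.64 × A^0.262  ⇒  A^0.262 = 4/0.64 = 6.25
ln A = ln(6.25) / 0.262 = 1.8326 / 0.262 = 6.9946
A = e^6.9946 ≈ 1091 acres

1090 acres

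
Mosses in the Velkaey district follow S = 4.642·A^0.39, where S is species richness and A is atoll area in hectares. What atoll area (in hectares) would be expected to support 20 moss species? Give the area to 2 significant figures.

20 = 4.642 × A^0.39  ⇒  A^0.39 = 20/4.642 = 4.308
ln A = ln(4.308) / 0.39 = 1.4606 / 0.39 = 3.7451
A = e^3.7451 ≈ 42.31 hectares

42 hectares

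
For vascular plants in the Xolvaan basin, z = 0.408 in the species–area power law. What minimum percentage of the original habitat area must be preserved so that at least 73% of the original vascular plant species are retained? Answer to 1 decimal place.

Need (A_new/A_old)^0.408 = 0.73, so A_new/A_old = 0.73^(1/0.408) = 0.73^2.451
ln(A_new/A_old) = ln 0.73 / 0.408 = -0.3147 / 0.408 = -0.7713
A_new/A_old = e^-0.7713 ≈ 0.4624

46.2%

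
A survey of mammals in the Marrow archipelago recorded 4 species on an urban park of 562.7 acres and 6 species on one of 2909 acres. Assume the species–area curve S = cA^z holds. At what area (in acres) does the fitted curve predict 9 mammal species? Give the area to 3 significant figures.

z = ln(6/4) / ln(2909/562.7) = 0.4055 / 1.6428 = 0.2468
c = 4 / 562.7^0.2468 = 4 / 4.773 = 0.838
A = (9/0.838)^(1/0.2468) ⇒ ln A = ln(10.74)/0.2468 = 9.6184
A = e^9.6184 ≈ 15039 acres

15000 acres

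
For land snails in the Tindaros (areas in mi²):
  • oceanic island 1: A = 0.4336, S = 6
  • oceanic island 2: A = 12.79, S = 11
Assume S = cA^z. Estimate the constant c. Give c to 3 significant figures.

6.97

z = ln(S₂/S₁) / ln(A₂/A₁) = ln(11/6) / ln(12.79/0.4336) = 0.6061 / 3.3843 = 0.1791
c = S₁ / A₁^z = 6 / 0.4336^0.1791 = 6 / 0.861 = 6.969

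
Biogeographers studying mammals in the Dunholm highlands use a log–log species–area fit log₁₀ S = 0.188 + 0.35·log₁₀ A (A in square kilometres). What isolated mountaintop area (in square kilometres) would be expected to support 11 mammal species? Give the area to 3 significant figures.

11 = 1.542 × A^0.35  ⇒  A^0.35 = 11/1.542 = 7.135
ln A = ln(7.135) / 0.35 = 1.9650 / 0.35 = 5.6143
A = e^5.6143 ≈ 274.3 square kilometres

274 square kilometres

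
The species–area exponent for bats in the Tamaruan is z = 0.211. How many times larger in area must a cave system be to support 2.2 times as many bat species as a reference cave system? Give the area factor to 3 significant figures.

(A₂/A₁)^0.211 = 2.2, so A₂/A₁ = 2.2^(1/0.211) = 2.2^4.739
ln(A₂/A₁) = ln 2.2 / 0.211 = 0.7885 / 0.211 = 3.7368
A₂/A₁ = e^3.7368 ≈ 41.96

42.0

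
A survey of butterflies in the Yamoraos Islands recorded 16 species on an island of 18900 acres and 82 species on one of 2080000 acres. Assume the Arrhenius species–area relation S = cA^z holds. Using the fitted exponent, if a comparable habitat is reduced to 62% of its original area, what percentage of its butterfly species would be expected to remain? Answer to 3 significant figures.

84.7%

z = ln(82/16) / ln(2080000/18900) = 1.6341 / 4.7010 = 0.3476
S_new/S_old = (A_new/A_old)^z = 0.62^0.3476 = exp(0.3476 × -0.4780) = 0.8469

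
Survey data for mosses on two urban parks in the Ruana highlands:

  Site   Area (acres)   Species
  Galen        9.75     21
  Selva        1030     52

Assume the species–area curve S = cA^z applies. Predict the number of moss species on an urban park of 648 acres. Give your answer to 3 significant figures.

z = ln(52/21) / ln(1030/9.75) = 0.9067 / 4.6600 = 0.1946
c = 21 / 9.75^0.1946 = 21 / 1.558 = 13.48
S₃ = 13.48 × 648^0.1946 = 13.48 × 3.524 ≈ 47.52

47.5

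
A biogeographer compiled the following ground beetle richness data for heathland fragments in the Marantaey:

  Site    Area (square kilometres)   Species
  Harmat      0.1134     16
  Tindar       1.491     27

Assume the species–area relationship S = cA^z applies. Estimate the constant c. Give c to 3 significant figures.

z = ln(S₂/S₁) / ln(A₂/A₁) = ln(27/16) / ln(1.491/0.1134) = 0.5232 / 2.5763 = 0.2031
c = S₁ / A₁^z = 16 / 0.1134^0.2031 = 16 / 0.6427 = 24.9

24.9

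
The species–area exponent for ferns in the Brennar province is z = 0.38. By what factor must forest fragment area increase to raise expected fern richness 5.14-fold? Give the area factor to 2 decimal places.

74.29

(A₂/A₁)^0.38 = 5.14, so A₂/A₁ = 5.14^(1/0.38) = 5.14^2.632
ln(A₂/A₁) = ln 5.14 / 0.38 = 1.6371 / 0.38 = 4.3080
A₂/A₁ = e^4.3080 ≈ 74.29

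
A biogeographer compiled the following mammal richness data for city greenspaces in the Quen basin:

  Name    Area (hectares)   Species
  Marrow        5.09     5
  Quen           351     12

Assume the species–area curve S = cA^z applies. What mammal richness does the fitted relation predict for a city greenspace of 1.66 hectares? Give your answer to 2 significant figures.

4.0

z = ln(12/5) / ln(351/5.09) = 0.8755 / 4.2335 = 0.2068
c = 5 / 5.09^0.2068 = 5 / 1.4 = 3.571
S₃ = 3.571 × 1.66^0.2068 = 3.571 × 1.11 ≈ 3.966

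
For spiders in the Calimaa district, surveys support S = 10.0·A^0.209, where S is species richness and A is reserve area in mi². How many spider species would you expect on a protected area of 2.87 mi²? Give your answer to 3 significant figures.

S = 10 × 2.87^0.209
ln S = ln 10 + 0.209 × ln 2.87 = 2.3026 + 0.209 × 1.0543 = 2.5229
S = e^2.5229 ≈ 12.47

12.5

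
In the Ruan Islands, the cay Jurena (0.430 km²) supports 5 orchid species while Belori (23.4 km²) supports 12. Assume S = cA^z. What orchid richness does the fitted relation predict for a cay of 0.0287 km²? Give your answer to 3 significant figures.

2.76

z = ln(12/5) / ln(23.4/0.43) = 0.8755 / 3.9967 = 0.2190
c = 5 / 0.43^0.2190 = 5 / 0.8312 = 6.015
S₃ = 6.015 × 0.0287^0.2190 = 6.015 × 0.4594 ≈ 2.764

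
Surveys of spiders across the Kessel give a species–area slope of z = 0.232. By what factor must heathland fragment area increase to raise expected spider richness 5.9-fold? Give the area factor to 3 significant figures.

2100

(A₂/A₁)^0.232 = 5.9, so A₂/A₁ = 5.9^(1/0.232) = 5.9^4.31
ln(A₂/A₁) = ln 5.9 / 0.232 = 1.7750 / 0.232 = 7.6507
A₂/A₁ = e^7.6507 ≈ 2102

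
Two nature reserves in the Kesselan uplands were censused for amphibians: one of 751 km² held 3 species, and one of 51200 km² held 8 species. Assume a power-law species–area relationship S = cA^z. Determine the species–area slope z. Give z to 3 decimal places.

0.232

Taking logs: ln S = ln c + z ln A, so z = (ln S₂ − ln S₁)/(ln A₂ − ln A₁).
z = ln(8/3) / ln(51200/751) = ln(2.667) / ln(68.18) = 0.9808 / 4.2221 = 0.2323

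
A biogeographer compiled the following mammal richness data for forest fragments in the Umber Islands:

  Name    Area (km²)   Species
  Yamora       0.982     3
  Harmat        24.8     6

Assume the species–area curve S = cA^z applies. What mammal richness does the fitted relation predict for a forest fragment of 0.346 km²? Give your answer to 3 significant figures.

2.40

z = ln(6/3) / ln(24.8/0.982) = 0.6931 / 3.2290 = 0.2147
c = 3 / 0.982^0.2147 = 3 / 0.9961 = 3.012
S₃ = 3.012 × 0.346^0.2147 = 3.012 × 0.7963 ≈ 2.398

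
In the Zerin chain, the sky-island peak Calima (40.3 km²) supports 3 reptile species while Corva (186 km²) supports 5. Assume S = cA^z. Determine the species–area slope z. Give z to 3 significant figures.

0.334

Taking logs: ln S = ln c + z ln A, so z = (ln S₂ − ln S₁)/(ln A₂ − ln A₁).
z = ln(5/3) / ln(186/40.3) = ln(1.667) / ln(4.615) = 0.5108 / 1.5294 = 0.3340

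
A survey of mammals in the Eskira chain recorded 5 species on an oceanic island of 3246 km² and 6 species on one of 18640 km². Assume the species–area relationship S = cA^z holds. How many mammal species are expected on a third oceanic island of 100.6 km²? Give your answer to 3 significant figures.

z = ln(6/5) / ln(18640/3246) = 0.1823 / 1.7479 = 0.1043
c = 5 / 3246^0.1043 = 5 / 2.324 = 2.151
S₃ = 2.151 × 100.6^0.1043 = 2.151 × 1.618 ≈ 3.48

3.48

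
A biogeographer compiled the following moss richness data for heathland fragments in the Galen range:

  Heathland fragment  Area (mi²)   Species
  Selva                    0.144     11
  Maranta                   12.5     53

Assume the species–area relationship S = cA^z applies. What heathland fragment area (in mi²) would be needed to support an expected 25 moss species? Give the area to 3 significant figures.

z = ln(53/11) / ln(12.5/0.144) = 1.5724 / 4.4637 = 0.3523
c = 11 / 0.144^0.3523 = 11 / 0.5053 = 21.77
A = (25/21.77)^(1/0.3523) ⇒ ln A = ln(1.148)/0.3523 = 0.3926
A = e^0.3926 ≈ 1.481 mi²

1.48 mi²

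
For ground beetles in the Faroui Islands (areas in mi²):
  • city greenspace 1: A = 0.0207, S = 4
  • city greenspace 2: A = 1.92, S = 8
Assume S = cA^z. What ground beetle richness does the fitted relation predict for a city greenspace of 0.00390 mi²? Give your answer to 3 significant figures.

3.10

z = ln(8/4) / ln(1.92/0.0207) = 0.6931 / 4.5299 = 0.1530
c = 4 / 0.0207^0.1530 = 4 / 0.5525 = 7.24
S₃ = 7.24 × 0.0039^0.1530 = 7.24 × 0.428 ≈ 3.098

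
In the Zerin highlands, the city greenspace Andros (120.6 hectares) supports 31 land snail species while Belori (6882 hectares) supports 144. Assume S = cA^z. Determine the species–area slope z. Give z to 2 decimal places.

0.38

Taking logs: ln S = ln c + z ln A, so z = (ln S₂ − ln S₁)/(ln A₂ − ln A₁).
z = ln(144/31) / ln(6882/120.6) = ln(4.645) / ln(57.06) = 1.5358 / 4.0442 = 0.3798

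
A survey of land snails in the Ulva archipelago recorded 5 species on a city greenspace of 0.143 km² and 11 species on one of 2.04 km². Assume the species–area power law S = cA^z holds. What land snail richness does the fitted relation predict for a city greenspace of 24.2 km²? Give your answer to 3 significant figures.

z = ln(11/5) / ln(2.04/0.143) = 0.7885 / 2.6579 = 0.2967
c = 5 / 0.143^0.2967 = 5 / 0.5616 = 8.903
S₃ = 8.903 × 24.2^0.2967 = 8.903 × 2.573 ≈ 22.91

22.9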